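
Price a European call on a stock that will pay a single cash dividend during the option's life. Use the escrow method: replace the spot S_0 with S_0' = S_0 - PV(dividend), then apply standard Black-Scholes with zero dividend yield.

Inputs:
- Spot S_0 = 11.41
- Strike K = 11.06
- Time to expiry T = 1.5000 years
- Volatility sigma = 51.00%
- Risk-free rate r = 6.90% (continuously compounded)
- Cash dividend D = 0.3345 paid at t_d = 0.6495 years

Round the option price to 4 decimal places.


Answer: Price = 3.1771

Derivation:
PV(D) = D * exp(-r * t_d) = 0.3345 * 0.95617388 = 0.31984016
S_0' = S_0 - PV(D) = 11.4100 - 0.31984016 = 11.09015984
d1 = (ln(S_0'/K) + (r + sigma^2/2)*T) / (sigma*sqrt(T)) = 0.48237052
d2 = d1 - sigma*sqrt(T) = -0.14224937
exp(-rT) = 0.90167602
N(d1) = 0.68522862; N(d2) = 0.44344152
C = S_0' * N(d1) - K * exp(-rT) * N(d2) = 11.09015984 * 0.68522862 - 11.0600 * 0.90167602 * 0.44344152 = 3.1771


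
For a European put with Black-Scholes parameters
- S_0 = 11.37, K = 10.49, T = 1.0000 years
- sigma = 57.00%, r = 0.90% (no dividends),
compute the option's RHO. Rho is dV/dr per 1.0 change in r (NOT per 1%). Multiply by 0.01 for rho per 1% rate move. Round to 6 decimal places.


d1 = 0.4421155883; d2 = -0.1278844117
phi(d1) = 0.3617971331; exp(-qT) = 1.0000000000; exp(-rT) = 0.9910403788
N(-d2) = 0.5508797763
Rho = -K*T*exp(-rT)*N(-d2) = -10.4900 * 1.0000 * 0.9910403788 * 0.5508797763 = -5.726954

Answer: Rho = -5.726954


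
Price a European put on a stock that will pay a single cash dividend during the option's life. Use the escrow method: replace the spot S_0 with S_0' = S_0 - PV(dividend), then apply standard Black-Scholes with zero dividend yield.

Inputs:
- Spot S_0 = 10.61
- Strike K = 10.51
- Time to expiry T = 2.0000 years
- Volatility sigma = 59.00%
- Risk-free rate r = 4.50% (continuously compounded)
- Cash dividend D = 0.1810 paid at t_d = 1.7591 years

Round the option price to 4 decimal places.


Answer: Price = 2.8391

Derivation:
PV(D) = D * exp(-r * t_d) = 0.1810 * 0.92389255 = 0.16722455
S_0' = S_0 - PV(D) = 10.6100 - 0.16722455 = 10.44277545
d1 = (ln(S_0'/K) + (r + sigma^2/2)*T) / (sigma*sqrt(T)) = 0.51736631
d2 = d1 - sigma*sqrt(T) = -0.31701969
exp(-rT) = 0.91393119
N(-d1) = 0.30245024; N(-d2) = 0.62438567
P = K * exp(-rT) * N(-d2) - S_0' * N(-d1) = 10.5100 * 0.91393119 * 0.62438567 - 10.44277545 * 0.30245024 = 2.8391


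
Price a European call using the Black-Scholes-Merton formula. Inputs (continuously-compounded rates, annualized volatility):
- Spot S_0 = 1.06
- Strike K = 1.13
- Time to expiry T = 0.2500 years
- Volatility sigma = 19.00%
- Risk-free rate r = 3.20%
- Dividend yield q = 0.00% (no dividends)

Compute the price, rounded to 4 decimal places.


Answer: Price = 0.0178

Derivation:
d1 = (ln(S/K) + (r - q + 0.5*sigma^2) * T) / (sigma * sqrt(T)) = -0.54143394
d2 = d1 - sigma * sqrt(T) = -0.63643394
exp(-rT) = 0.99203191; exp(-qT) = 1.00000000
C = S_0 * exp(-qT) * N(d1) - K * exp(-rT) * N(d2)
N(d1) = 0.29410426; N(d2) = 0.26224681
C = 1.0600 * 1.00000000 * 0.29410426 - 1.1300 * 0.99203191 * 0.26224681 = 0.0178


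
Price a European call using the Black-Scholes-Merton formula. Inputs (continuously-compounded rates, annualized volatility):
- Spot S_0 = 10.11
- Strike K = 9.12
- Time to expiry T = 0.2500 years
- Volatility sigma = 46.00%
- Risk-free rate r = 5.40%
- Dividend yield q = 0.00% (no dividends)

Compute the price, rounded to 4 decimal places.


d1 = (ln(S/K) + (r - q + 0.5*sigma^2) * T) / (sigma * sqrt(T)) = 0.62176186
d2 = d1 - sigma * sqrt(T) = 0.39176186
exp(-rT) = 0.98659072; exp(-qT) = 1.00000000
C = S_0 * exp(-qT) * N(d1) - K * exp(-rT) * N(d2)
N(d1) = 0.73295077; N(d2) = 0.65238291
C = 10.1100 * 1.00000000 * 0.73295077 - 9.1200 * 0.98659072 * 0.65238291 = 1.5402

Answer: Price = 1.5402


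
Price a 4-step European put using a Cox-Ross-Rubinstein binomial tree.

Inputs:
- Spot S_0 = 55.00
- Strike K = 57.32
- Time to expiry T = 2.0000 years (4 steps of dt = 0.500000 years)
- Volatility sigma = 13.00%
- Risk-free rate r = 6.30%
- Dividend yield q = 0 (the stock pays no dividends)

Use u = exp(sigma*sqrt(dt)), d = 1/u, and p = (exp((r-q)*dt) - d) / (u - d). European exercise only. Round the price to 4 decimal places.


dt = T/N = 0.500000
u = exp(sigma*sqrt(dt)) = 1.096281; d = 1/u = 0.912175
p = (exp((r-q)*dt) - d) / (u - d) = 0.650855
Discount per step: exp(-r*dt) = 0.968991
Stock lattice S(k, i) with i counting down-moves:
  k=0: S(0,0) = 55.0000
  k=1: S(1,0) = 60.2955; S(1,1) = 50.1696
  k=2: S(2,0) = 66.1008; S(2,1) = 55.0000; S(2,2) = 45.7634
  k=3: S(3,0) = 72.4651; S(3,1) = 60.2955; S(3,2) = 50.1696; S(3,3) = 41.7442
  k=4: S(4,0) = 79.4421; S(4,1) = 66.1008; S(4,2) = 55.0000; S(4,3) = 45.7634; S(4,4) = 38.0780
Terminal payoffs V(N, i) = max(K - S_T, 0):
  V(4,0) = 0.000000; V(4,1) = 0.000000; V(4,2) = 2.320000; V(4,3) = 11.556564; V(4,4) = 19.241963
Backward induction: V(k, i) = exp(-r*dt) * [p * V(k+1, i) + (1-p) * V(k+1, i+1)].
  V(3,0) = exp(-r*dt) * [p*0.000000 + (1-p)*0.000000] = 0.000000
  V(3,1) = exp(-r*dt) * [p*0.000000 + (1-p)*2.320000] = 0.784899
  V(3,2) = exp(-r*dt) * [p*2.320000 + (1-p)*11.556564] = 5.372960
  V(3,3) = exp(-r*dt) * [p*11.556564 + (1-p)*19.241963] = 13.798319
  V(2,0) = exp(-r*dt) * [p*0.000000 + (1-p)*0.784899] = 0.265546
  V(2,1) = exp(-r*dt) * [p*0.784899 + (1-p)*5.372960] = 2.312786
  V(2,2) = exp(-r*dt) * [p*5.372960 + (1-p)*13.798319] = 8.056804
  V(1,0) = exp(-r*dt) * [p*0.265546 + (1-p)*2.312786] = 0.949931
  V(1,1) = exp(-r*dt) * [p*2.312786 + (1-p)*8.056804] = 4.184376
  V(0,0) = exp(-r*dt) * [p*0.949931 + (1-p)*4.184376] = 2.014747

Answer: Price = V(0,0) = 2.0147


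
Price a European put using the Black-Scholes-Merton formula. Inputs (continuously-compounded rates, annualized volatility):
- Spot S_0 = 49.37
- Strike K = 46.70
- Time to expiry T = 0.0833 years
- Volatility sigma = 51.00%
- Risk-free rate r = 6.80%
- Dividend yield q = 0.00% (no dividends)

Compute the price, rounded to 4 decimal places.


Answer: Price = 1.5830

Derivation:
d1 = (ln(S/K) + (r - q + 0.5*sigma^2) * T) / (sigma * sqrt(T)) = 0.48980207
d2 = d1 - sigma * sqrt(T) = 0.34260720
exp(-rT) = 0.99435161; exp(-qT) = 1.00000000
P = K * exp(-rT) * N(-d2) - S_0 * exp(-qT) * N(-d1)
N(-d1) = 0.31213698; N(-d2) = 0.36594699
P = 46.7000 * 0.99435161 * 0.36594699 - 49.3700 * 1.00000000 * 0.31213698 = 1.5830


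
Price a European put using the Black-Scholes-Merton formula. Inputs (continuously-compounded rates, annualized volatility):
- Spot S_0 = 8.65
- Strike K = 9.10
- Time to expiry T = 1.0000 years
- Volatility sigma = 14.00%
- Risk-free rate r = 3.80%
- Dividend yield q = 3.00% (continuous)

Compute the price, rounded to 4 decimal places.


d1 = (ln(S/K) + (r - q + 0.5*sigma^2) * T) / (sigma * sqrt(T)) = -0.23510780
d2 = d1 - sigma * sqrt(T) = -0.37510780
exp(-rT) = 0.96271294; exp(-qT) = 0.97044553
P = K * exp(-rT) * N(-d2) - S_0 * exp(-qT) * N(-d1)
N(-d1) = 0.59293747; N(-d2) = 0.64620985
P = 9.1000 * 0.96271294 * 0.64620985 - 8.6500 * 0.97044553 * 0.59293747 = 0.6839

Answer: Price = 0.6839


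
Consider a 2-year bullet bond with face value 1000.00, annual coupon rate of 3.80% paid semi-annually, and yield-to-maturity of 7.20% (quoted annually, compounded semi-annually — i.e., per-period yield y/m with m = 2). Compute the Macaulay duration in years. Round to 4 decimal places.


Answer: Macaulay duration = 1.9427 years

Derivation:
Coupon per period c = face * coupon_rate / m = 19.000000
Periods per year m = 2; per-period yield y/m = 0.036000
Number of cashflows N = 4
Cashflows (t years, CF_t, discount factor 1/(1+y/m)^(m*t), PV):
  t = 0.5000: CF_t = 19.000000, DF = 0.965251, PV = 18.339768
  t = 1.0000: CF_t = 19.000000, DF = 0.931709, PV = 17.702479
  t = 1.5000: CF_t = 19.000000, DF = 0.899333, PV = 17.087335
  t = 2.0000: CF_t = 1019.000000, DF = 0.868082, PV = 884.576021
Price P = sum_t PV_t = 937.705603
Macaulay numerator sum_t t * PV_t:
  t * PV_t at t = 0.5000: 9.169884
  t * PV_t at t = 1.0000: 17.702479
  t * PV_t at t = 1.5000: 25.631003
  t * PV_t at t = 2.0000: 1769.152042
Macaulay duration D = (sum_t t * PV_t) / P = 1821.655408 / 937.705603 = 1.942673


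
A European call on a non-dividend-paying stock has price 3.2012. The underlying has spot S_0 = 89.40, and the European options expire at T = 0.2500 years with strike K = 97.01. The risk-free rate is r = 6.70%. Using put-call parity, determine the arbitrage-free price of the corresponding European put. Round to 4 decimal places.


Put-call parity: C - P = S_0 * exp(-qT) - K * exp(-rT).
S_0 * exp(-qT) = 89.4000 * 1.00000000 = 89.40000000
K * exp(-rT) = 97.0100 * 0.98338950 = 95.39861552
P = C - S*exp(-qT) + K*exp(-rT)
P = 3.2012 - 89.40000000 + 95.39861552 = 9.1998

Answer: Put price = 9.1998


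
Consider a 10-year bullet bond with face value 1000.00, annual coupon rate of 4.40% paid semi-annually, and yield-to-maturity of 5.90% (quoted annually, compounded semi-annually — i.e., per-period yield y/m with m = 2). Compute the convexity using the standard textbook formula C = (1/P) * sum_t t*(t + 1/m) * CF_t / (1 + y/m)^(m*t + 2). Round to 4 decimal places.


Answer: Convexity = 74.0173

Derivation:
Coupon per period c = face * coupon_rate / m = 22.000000
Periods per year m = 2; per-period yield y/m = 0.029500
Number of cashflows N = 20
Cashflows (t years, CF_t, discount factor 1/(1+y/m)^(m*t), PV):
  t = 0.5000: CF_t = 22.000000, DF = 0.971345, PV = 21.369597
  t = 1.0000: CF_t = 22.000000, DF = 0.943512, PV = 20.757258
  t = 1.5000: CF_t = 22.000000, DF = 0.916476, PV = 20.162465
  t = 2.0000: CF_t = 22.000000, DF = 0.890214, PV = 19.584716
  t = 2.5000: CF_t = 22.000000, DF = 0.864706, PV = 19.023522
  t = 3.0000: CF_t = 22.000000, DF = 0.839928, PV = 18.478409
  t = 3.5000: CF_t = 22.000000, DF = 0.815860, PV = 17.948916
  t = 4.0000: CF_t = 22.000000, DF = 0.792482, PV = 17.434595
  t = 4.5000: CF_t = 22.000000, DF = 0.769773, PV = 16.935013
  t = 5.0000: CF_t = 22.000000, DF = 0.747716, PV = 16.449745
  t = 5.5000: CF_t = 22.000000, DF = 0.726290, PV = 15.978383
  t = 6.0000: CF_t = 22.000000, DF = 0.705479, PV = 15.520527
  t = 6.5000: CF_t = 22.000000, DF = 0.685263, PV = 15.075791
  t = 7.0000: CF_t = 22.000000, DF = 0.665627, PV = 14.643799
  t = 7.5000: CF_t = 22.000000, DF = 0.646554, PV = 14.224186
  t = 8.0000: CF_t = 22.000000, DF = 0.628027, PV = 13.816596
  t = 8.5000: CF_t = 22.000000, DF = 0.610031, PV = 13.420686
  t = 9.0000: CF_t = 22.000000, DF = 0.592551, PV = 13.036120
  t = 9.5000: CF_t = 22.000000, DF = 0.575572, PV = 12.662574
  t = 10.0000: CF_t = 1022.000000, DF = 0.559079, PV = 571.378476
Price P = sum_t PV_t = 887.901376
Convexity numerator sum_t t*(t + 1/m) * CF_t / (1+y/m)^(m*t + 2):
  t = 0.5000: term = 10.081233
  t = 1.0000: term = 29.377074
  t = 1.5000: term = 57.070566
  t = 2.0000: term = 92.392045
  t = 2.5000: term = 134.616870
  t = 3.0000: term = 183.063252
  t = 3.5000: term = 237.090175
  t = 4.0000: term = 296.095411
  t = 4.5000: term = 359.513612
  t = 5.0000: term = 426.814498
  t = 5.5000: term = 497.501115
  t = 6.0000: term = 571.108172
  t = 6.5000: term = 647.200454
  t = 7.0000: term = 725.371301
  t = 7.5000: term = 805.241158
  t = 8.0000: term = 886.456189
  t = 8.5000: term = 968.686947
  t = 9.0000: term = 1051.627118
  t = 9.5000: term = 1134.992302
  t = 10.0000: term = 56605.740213
Convexity = (1/P) * sum = 65720.039704 / 887.901376 = 74.017274


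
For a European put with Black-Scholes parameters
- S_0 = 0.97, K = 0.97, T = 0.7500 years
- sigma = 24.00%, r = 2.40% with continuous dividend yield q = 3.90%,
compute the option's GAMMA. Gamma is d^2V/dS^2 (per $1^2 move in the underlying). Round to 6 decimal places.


d1 = 0.0497964607; d2 = -0.1580496362
phi(d1) = 0.3984479608; exp(-qT) = 0.9711736407; exp(-rT) = 0.9821610324
Gamma = exp(-qT) * phi(d1) / (S * sigma * sqrt(T)) = 0.9711736407 * 0.3984479608 / (0.9700 * 0.2400 * 0.8660254038) = 1.919353

Answer: Gamma = 1.919353


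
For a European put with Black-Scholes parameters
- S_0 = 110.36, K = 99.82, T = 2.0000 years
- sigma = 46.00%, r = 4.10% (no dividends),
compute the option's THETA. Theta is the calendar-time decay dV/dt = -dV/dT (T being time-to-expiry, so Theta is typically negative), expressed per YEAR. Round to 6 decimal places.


Answer: Theta = -4.007853

Derivation:
d1 = 0.6056203339; d2 = -0.0449179048
phi(d1) = 0.3320975501; exp(-qT) = 1.0000000000; exp(-rT) = 0.9212719587
Theta = -S*exp(-qT)*phi(d1)*sigma/(2*sqrt(T)) + r*K*exp(-rT)*N(-d2) - q*S*exp(-qT)*N(-d1)
N(-d1) = 0.2723834483; N(-d2) = 0.5179136274; sqrt(T) = 1.4142135624
Term 1 = -110.3600 * 1.0000000000 * 0.3320975501 * 0.4600 / (2 * 1.4142135624) = -5.9606030651
Term 2 = 0.0410 * 99.8200 * 0.9212719587 * 0.5179136274 = 1.9527498500
Term 3 = 0 (no dividend yield, q = 0)
Theta = -5.9606030651 + (1.9527498500) + (0.0000000000) = -4.007853


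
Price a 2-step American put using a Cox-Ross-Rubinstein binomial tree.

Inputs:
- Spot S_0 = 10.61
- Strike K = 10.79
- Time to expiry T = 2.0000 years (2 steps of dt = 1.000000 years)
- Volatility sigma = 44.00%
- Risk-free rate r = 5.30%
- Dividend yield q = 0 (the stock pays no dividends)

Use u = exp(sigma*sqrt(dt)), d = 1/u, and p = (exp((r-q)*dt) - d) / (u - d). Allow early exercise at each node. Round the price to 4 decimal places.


Answer: Price = V(0,0) = 2.0978

Derivation:
dt = T/N = 1.000000
u = exp(sigma*sqrt(dt)) = 1.552707; d = 1/u = 0.644036
p = (exp((r-q)*dt) - d) / (u - d) = 0.451641
Discount per step: exp(-r*dt) = 0.948380
Stock lattice S(k, i) with i counting down-moves:
  k=0: S(0,0) = 10.6100
  k=1: S(1,0) = 16.4742; S(1,1) = 6.8332
  k=2: S(2,0) = 25.5796; S(2,1) = 10.6100; S(2,2) = 4.4008
Terminal payoffs V(N, i) = max(K - S_T, 0):
  V(2,0) = 0.000000; V(2,1) = 0.180000; V(2,2) = 6.389153
Backward induction: V(k, i) = exp(-r*dt) * [p * V(k+1, i) + (1-p) * V(k+1, i+1)]; then take max(V_cont, immediate exercise) for American.
  V(1,0) = exp(-r*dt) * [p*0.000000 + (1-p)*0.180000] = 0.093609; exercise = 0.000000; V(1,0) = max -> 0.093609
  V(1,1) = exp(-r*dt) * [p*0.180000 + (1-p)*6.389153] = 3.399794; exercise = 3.956774; V(1,1) = max -> 3.956774
  V(0,0) = exp(-r*dt) * [p*0.093609 + (1-p)*3.956774] = 2.097825; exercise = 0.180000; V(0,0) = max -> 2.097825


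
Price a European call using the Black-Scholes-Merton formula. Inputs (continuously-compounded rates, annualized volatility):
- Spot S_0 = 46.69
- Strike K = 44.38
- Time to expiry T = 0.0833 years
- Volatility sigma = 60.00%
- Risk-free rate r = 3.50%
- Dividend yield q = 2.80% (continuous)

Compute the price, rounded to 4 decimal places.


d1 = (ln(S/K) + (r - q + 0.5*sigma^2) * T) / (sigma * sqrt(T)) = 0.38296486
d2 = d1 - sigma * sqrt(T) = 0.20979442
exp(-rT) = 0.99708875; exp(-qT) = 0.99767032
C = S_0 * exp(-qT) * N(d1) - K * exp(-rT) * N(d2)
N(d1) = 0.64912709; N(d2) = 0.58308594
C = 46.6900 * 0.99767032 * 0.64912709 - 44.3800 * 0.99708875 * 0.58308594 = 4.4351

Answer: Price = 4.4351


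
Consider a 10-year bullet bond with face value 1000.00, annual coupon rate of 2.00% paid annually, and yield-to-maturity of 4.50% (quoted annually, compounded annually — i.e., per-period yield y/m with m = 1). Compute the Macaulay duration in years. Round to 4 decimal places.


Coupon per period c = face * coupon_rate / m = 20.000000
Periods per year m = 1; per-period yield y/m = 0.045000
Number of cashflows N = 10
Cashflows (t years, CF_t, discount factor 1/(1+y/m)^(m*t), PV):
  t = 1.0000: CF_t = 20.000000, DF = 0.956938, PV = 19.138756
  t = 2.0000: CF_t = 20.000000, DF = 0.915730, PV = 18.314599
  t = 3.0000: CF_t = 20.000000, DF = 0.876297, PV = 17.525932
  t = 4.0000: CF_t = 20.000000, DF = 0.838561, PV = 16.771227
  t = 5.0000: CF_t = 20.000000, DF = 0.802451, PV = 16.049021
  t = 6.0000: CF_t = 20.000000, DF = 0.767896, PV = 15.357915
  t = 7.0000: CF_t = 20.000000, DF = 0.734828, PV = 14.696569
  t = 8.0000: CF_t = 20.000000, DF = 0.703185, PV = 14.063703
  t = 9.0000: CF_t = 20.000000, DF = 0.672904, PV = 13.458089
  t = 10.0000: CF_t = 1020.000000, DF = 0.643928, PV = 656.806236
Price P = sum_t PV_t = 802.182046
Macaulay numerator sum_t t * PV_t:
  t * PV_t at t = 1.0000: 19.138756
  t * PV_t at t = 2.0000: 36.629198
  t * PV_t at t = 3.0000: 52.577796
  t * PV_t at t = 4.0000: 67.084907
  t * PV_t at t = 5.0000: 80.245105
  t * PV_t at t = 6.0000: 92.147489
  t * PV_t at t = 7.0000: 102.875984
  t * PV_t at t = 8.0000: 112.509620
  t * PV_t at t = 9.0000: 121.122797
  t * PV_t at t = 10.0000: 6568.062357
Macaulay duration D = (sum_t t * PV_t) / P = 7252.394009 / 802.182046 = 9.040833

Answer: Macaulay duration = 9.0408 years


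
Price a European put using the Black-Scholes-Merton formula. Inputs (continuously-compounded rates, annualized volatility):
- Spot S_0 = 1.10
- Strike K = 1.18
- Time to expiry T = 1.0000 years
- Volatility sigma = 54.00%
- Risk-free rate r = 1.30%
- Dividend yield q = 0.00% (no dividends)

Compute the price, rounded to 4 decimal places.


Answer: Price = 0.2747

Derivation:
d1 = (ln(S/K) + (r - q + 0.5*sigma^2) * T) / (sigma * sqrt(T)) = 0.16406619
d2 = d1 - sigma * sqrt(T) = -0.37593381
exp(-rT) = 0.98708414; exp(-qT) = 1.00000000
P = K * exp(-rT) * N(-d2) - S_0 * exp(-qT) * N(-d1)
N(-d1) = 0.43483952; N(-d2) = 0.64651695
P = 1.1800 * 0.98708414 * 0.64651695 - 1.1000 * 1.00000000 * 0.43483952 = 0.2747


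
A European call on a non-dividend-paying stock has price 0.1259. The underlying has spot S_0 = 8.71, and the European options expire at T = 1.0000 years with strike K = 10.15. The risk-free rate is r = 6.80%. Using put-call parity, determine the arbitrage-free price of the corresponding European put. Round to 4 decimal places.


Put-call parity: C - P = S_0 * exp(-qT) - K * exp(-rT).
S_0 * exp(-qT) = 8.7100 * 1.00000000 = 8.71000000
K * exp(-rT) = 10.1500 * 0.93426047 = 9.48274381
P = C - S*exp(-qT) + K*exp(-rT)
P = 0.1259 - 8.71000000 + 9.48274381 = 0.8986

Answer: Put price = 0.8986


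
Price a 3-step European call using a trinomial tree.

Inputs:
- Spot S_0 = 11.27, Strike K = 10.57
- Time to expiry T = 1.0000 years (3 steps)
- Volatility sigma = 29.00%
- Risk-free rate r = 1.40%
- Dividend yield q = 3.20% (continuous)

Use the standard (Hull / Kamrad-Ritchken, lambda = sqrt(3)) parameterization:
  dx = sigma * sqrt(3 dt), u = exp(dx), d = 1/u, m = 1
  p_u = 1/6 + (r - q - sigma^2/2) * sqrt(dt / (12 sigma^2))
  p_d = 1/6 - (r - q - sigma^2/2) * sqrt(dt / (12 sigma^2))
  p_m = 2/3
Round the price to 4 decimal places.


dt = T/N = 0.333333; dx = sigma*sqrt(3*dt) = 0.290000
u = exp(dx) = 1.336427; d = 1/u = 0.748264
p_u = 0.132155, p_m = 0.666667, p_d = 0.201178
Discount per step: exp(-r*dt) = 0.995344
Stock lattice S(k, j) with j the centered position index:
  k=0: S(0,+0) = 11.2700
  k=1: S(1,-1) = 8.4329; S(1,+0) = 11.2700; S(1,+1) = 15.0615
  k=2: S(2,-2) = 6.3101; S(2,-1) = 8.4329; S(2,+0) = 11.2700; S(2,+1) = 15.0615; S(2,+2) = 20.1287
  k=3: S(3,-3) = 4.7216; S(3,-2) = 6.3101; S(3,-1) = 8.4329; S(3,+0) = 11.2700; S(3,+1) = 15.0615; S(3,+2) = 20.1287; S(3,+3) = 26.9005
Terminal payoffs V(N, j) = max(S_T - K, 0):
  V(3,-3) = 0.000000; V(3,-2) = 0.000000; V(3,-1) = 0.000000; V(3,+0) = 0.700000; V(3,+1) = 4.491538; V(3,+2) = 9.558653; V(3,+3) = 16.330485
Backward induction: V(k, j) = exp(-r*dt) * [p_u * V(k+1, j+1) + p_m * V(k+1, j) + p_d * V(k+1, j-1)]
  V(2,-2) = exp(-r*dt) * [p_u*0.000000 + p_m*0.000000 + p_d*0.000000] = 0.000000
  V(2,-1) = exp(-r*dt) * [p_u*0.700000 + p_m*0.000000 + p_d*0.000000] = 0.092078
  V(2,+0) = exp(-r*dt) * [p_u*4.491538 + p_m*0.700000 + p_d*0.000000] = 1.055310
  V(2,+1) = exp(-r*dt) * [p_u*9.558653 + p_m*4.491538 + p_d*0.700000] = 4.377931
  V(2,+2) = exp(-r*dt) * [p_u*16.330485 + p_m*9.558653 + p_d*4.491538] = 9.390269
  V(1,-1) = exp(-r*dt) * [p_u*1.055310 + p_m*0.092078 + p_d*0.000000] = 0.199915
  V(1,+0) = exp(-r*dt) * [p_u*4.377931 + p_m*1.055310 + p_d*0.092078] = 1.294575
  V(1,+1) = exp(-r*dt) * [p_u*9.390269 + p_m*4.377931 + p_d*1.055310] = 4.351544
  V(0,+0) = exp(-r*dt) * [p_u*4.351544 + p_m*1.294575 + p_d*0.199915] = 1.471465

Answer: Price = V(0,0) = 1.4715


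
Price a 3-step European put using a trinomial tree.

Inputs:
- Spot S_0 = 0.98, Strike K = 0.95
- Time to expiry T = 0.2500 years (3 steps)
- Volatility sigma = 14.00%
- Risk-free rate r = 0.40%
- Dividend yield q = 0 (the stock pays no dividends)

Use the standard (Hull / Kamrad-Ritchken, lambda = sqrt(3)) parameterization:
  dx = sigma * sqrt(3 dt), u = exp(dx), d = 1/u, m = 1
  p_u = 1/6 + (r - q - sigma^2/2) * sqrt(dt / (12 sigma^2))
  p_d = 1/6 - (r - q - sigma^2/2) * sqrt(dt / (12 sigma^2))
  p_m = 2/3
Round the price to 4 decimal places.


Answer: Price = V(0,0) = 0.0152

Derivation:
dt = T/N = 0.083333; dx = sigma*sqrt(3*dt) = 0.070000
u = exp(dx) = 1.072508; d = 1/u = 0.932394
p_u = 0.163214, p_m = 0.666667, p_d = 0.170119
Discount per step: exp(-r*dt) = 0.999667
Stock lattice S(k, j) with j the centered position index:
  k=0: S(0,+0) = 0.9800
  k=1: S(1,-1) = 0.9137; S(1,+0) = 0.9800; S(1,+1) = 1.0511
  k=2: S(2,-2) = 0.8520; S(2,-1) = 0.9137; S(2,+0) = 0.9800; S(2,+1) = 1.0511; S(2,+2) = 1.1273
  k=3: S(3,-3) = 0.7944; S(3,-2) = 0.8520; S(3,-1) = 0.9137; S(3,+0) = 0.9800; S(3,+1) = 1.0511; S(3,+2) = 1.1273; S(3,+3) = 1.2090
Terminal payoffs V(N, j) = max(K - S_T, 0):
  V(3,-3) = 0.155627; V(3,-2) = 0.098029; V(3,-1) = 0.036254; V(3,+0) = 0.000000; V(3,+1) = 0.000000; V(3,+2) = 0.000000; V(3,+3) = 0.000000
Backward induction: V(k, j) = exp(-r*dt) * [p_u * V(k+1, j+1) + p_m * V(k+1, j) + p_d * V(k+1, j-1)]
  V(2,-2) = exp(-r*dt) * [p_u*0.036254 + p_m*0.098029 + p_d*0.155627] = 0.097712
  V(2,-1) = exp(-r*dt) * [p_u*0.000000 + p_m*0.036254 + p_d*0.098029] = 0.040832
  V(2,+0) = exp(-r*dt) * [p_u*0.000000 + p_m*0.000000 + p_d*0.036254] = 0.006165
  V(2,+1) = exp(-r*dt) * [p_u*0.000000 + p_m*0.000000 + p_d*0.000000] = 0.000000
  V(2,+2) = exp(-r*dt) * [p_u*0.000000 + p_m*0.000000 + p_d*0.000000] = 0.000000
  V(1,-1) = exp(-r*dt) * [p_u*0.006165 + p_m*0.040832 + p_d*0.097712] = 0.044836
  V(1,+0) = exp(-r*dt) * [p_u*0.000000 + p_m*0.006165 + p_d*0.040832] = 0.011053
  V(1,+1) = exp(-r*dt) * [p_u*0.000000 + p_m*0.000000 + p_d*0.006165] = 0.001049
  V(0,+0) = exp(-r*dt) * [p_u*0.001049 + p_m*0.011053 + p_d*0.044836] = 0.015162


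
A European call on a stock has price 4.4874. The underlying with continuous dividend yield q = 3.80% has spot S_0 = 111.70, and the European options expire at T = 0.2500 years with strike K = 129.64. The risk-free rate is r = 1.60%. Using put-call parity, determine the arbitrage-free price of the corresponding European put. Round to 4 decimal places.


Answer: Put price = 22.9660

Derivation:
Put-call parity: C - P = S_0 * exp(-qT) - K * exp(-rT).
S_0 * exp(-qT) = 111.7000 * 0.99054498 = 110.64387454
K * exp(-rT) = 129.6400 * 0.99600799 = 129.12247574
P = C - S*exp(-qT) + K*exp(-rT)
P = 4.4874 - 110.64387454 + 129.12247574 = 22.9660


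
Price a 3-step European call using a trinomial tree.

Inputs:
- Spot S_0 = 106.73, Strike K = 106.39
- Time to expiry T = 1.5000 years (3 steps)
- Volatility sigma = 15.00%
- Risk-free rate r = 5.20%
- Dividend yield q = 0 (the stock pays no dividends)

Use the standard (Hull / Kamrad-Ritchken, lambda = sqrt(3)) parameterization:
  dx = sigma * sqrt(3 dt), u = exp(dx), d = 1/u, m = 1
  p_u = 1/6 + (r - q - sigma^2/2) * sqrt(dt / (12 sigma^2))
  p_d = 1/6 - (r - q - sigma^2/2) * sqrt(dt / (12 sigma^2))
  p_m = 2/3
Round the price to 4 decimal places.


Answer: Price = V(0,0) = 11.6017

Derivation:
dt = T/N = 0.500000; dx = sigma*sqrt(3*dt) = 0.183712
u = exp(dx) = 1.201669; d = 1/u = 0.832176
p_u = 0.222120, p_m = 0.666667, p_d = 0.111213
Discount per step: exp(-r*dt) = 0.974335
Stock lattice S(k, j) with j the centered position index:
  k=0: S(0,+0) = 106.7300
  k=1: S(1,-1) = 88.8181; S(1,+0) = 106.7300; S(1,+1) = 128.2542
  k=2: S(2,-2) = 73.9123; S(2,-1) = 88.8181; S(2,+0) = 106.7300; S(2,+1) = 128.2542; S(2,+2) = 154.1191
  k=3: S(3,-3) = 61.5080; S(3,-2) = 73.9123; S(3,-1) = 88.8181; S(3,+0) = 106.7300; S(3,+1) = 128.2542; S(3,+2) = 154.1191; S(3,+3) = 185.2002
Terminal payoffs V(N, j) = max(S_T - K, 0):
  V(3,-3) = 0.000000; V(3,-2) = 0.000000; V(3,-1) = 0.000000; V(3,+0) = 0.340000; V(3,+1) = 21.864172; V(3,+2) = 47.729110; V(3,+3) = 78.810213
Backward induction: V(k, j) = exp(-r*dt) * [p_u * V(k+1, j+1) + p_m * V(k+1, j) + p_d * V(k+1, j-1)]
  V(2,-2) = exp(-r*dt) * [p_u*0.000000 + p_m*0.000000 + p_d*0.000000] = 0.000000
  V(2,-1) = exp(-r*dt) * [p_u*0.340000 + p_m*0.000000 + p_d*0.000000] = 0.073583
  V(2,+0) = exp(-r*dt) * [p_u*21.864172 + p_m*0.340000 + p_d*0.000000] = 4.952687
  V(2,+1) = exp(-r*dt) * [p_u*47.729110 + p_m*21.864172 + p_d*0.340000] = 24.568381
  V(2,+2) = exp(-r*dt) * [p_u*78.810213 + p_m*47.729110 + p_d*21.864172] = 50.428019
  V(1,-1) = exp(-r*dt) * [p_u*4.952687 + p_m*0.073583 + p_d*0.000000] = 1.119655
  V(1,+0) = exp(-r*dt) * [p_u*24.568381 + p_m*4.952687 + p_d*0.073583] = 8.542106
  V(1,+1) = exp(-r*dt) * [p_u*50.428019 + p_m*24.568381 + p_d*4.952687] = 27.408840
  V(0,+0) = exp(-r*dt) * [p_u*27.408840 + p_m*8.542106 + p_d*1.119655] = 11.601719


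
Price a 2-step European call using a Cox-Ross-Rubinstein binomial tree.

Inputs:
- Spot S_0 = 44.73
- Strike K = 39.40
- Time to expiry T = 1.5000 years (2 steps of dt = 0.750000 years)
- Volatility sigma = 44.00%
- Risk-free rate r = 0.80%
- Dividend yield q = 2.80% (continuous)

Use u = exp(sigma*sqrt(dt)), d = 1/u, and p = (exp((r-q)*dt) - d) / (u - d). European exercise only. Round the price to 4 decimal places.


Answer: Price = V(0,0) = 10.8428

Derivation:
dt = T/N = 0.750000
u = exp(sigma*sqrt(dt)) = 1.463823; d = 1/u = 0.683143
p = (exp((r-q)*dt) - d) / (u - d) = 0.386803
Discount per step: exp(-r*dt) = 0.994018
Stock lattice S(k, i) with i counting down-moves:
  k=0: S(0,0) = 44.7300
  k=1: S(1,0) = 65.4768; S(1,1) = 30.5570
  k=2: S(2,0) = 95.8464; S(2,1) = 44.7300; S(2,2) = 20.8748
Terminal payoffs V(N, i) = max(S_T - K, 0):
  V(2,0) = 56.446387; V(2,1) = 5.330000; V(2,2) = 0.000000
Backward induction: V(k, i) = exp(-r*dt) * [p * V(k+1, i) + (1-p) * V(k+1, i+1)].
  V(1,0) = exp(-r*dt) * [p*56.446387 + (1-p)*5.330000] = 24.951798
  V(1,1) = exp(-r*dt) * [p*5.330000 + (1-p)*0.000000] = 2.049326
  V(0,0) = exp(-r*dt) * [p*24.951798 + (1-p)*2.049326] = 10.842813


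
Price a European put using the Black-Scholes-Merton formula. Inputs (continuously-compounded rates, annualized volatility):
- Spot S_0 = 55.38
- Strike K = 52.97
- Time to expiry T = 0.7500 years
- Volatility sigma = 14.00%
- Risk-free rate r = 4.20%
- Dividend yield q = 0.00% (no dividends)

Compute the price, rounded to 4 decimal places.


d1 = (ln(S/K) + (r - q + 0.5*sigma^2) * T) / (sigma * sqrt(T)) = 0.68739985
d2 = d1 - sigma * sqrt(T) = 0.56615629
exp(-rT) = 0.96899096; exp(-qT) = 1.00000000
P = K * exp(-rT) * N(-d2) - S_0 * exp(-qT) * N(-d1)
N(-d1) = 0.24591540; N(-d2) = 0.28564377
P = 52.9700 * 0.96899096 * 0.28564377 - 55.3800 * 1.00000000 * 0.24591540 = 1.0426

Answer: Price = 1.0426


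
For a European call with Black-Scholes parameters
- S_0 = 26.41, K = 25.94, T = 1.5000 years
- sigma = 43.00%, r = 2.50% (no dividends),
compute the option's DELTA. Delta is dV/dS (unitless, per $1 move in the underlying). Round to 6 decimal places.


d1 = 0.3686226621; d2 = -0.1580176326
phi(d1) = 0.3727378704; exp(-qT) = 1.0000000000; exp(-rT) = 0.9631944177
N(d1) = 0.6437954993
Delta = exp(-qT) * N(d1) = 1.0000000000 * 0.6437954993 = 0.643795

Answer: Delta = 0.643795


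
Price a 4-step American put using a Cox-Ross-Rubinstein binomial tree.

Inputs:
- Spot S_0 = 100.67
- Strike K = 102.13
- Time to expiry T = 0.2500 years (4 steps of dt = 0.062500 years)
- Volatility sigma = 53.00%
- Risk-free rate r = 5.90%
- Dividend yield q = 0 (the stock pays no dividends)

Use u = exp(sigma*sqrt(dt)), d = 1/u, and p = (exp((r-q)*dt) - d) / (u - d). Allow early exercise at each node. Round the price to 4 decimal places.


Answer: Price = V(0,0) = 10.5069

Derivation:
dt = T/N = 0.062500
u = exp(sigma*sqrt(dt)) = 1.141679; d = 1/u = 0.875903
p = (exp((r-q)*dt) - d) / (u - d) = 0.480823
Discount per step: exp(-r*dt) = 0.996319
Stock lattice S(k, i) with i counting down-moves:
  k=0: S(0,0) = 100.6700
  k=1: S(1,0) = 114.9328; S(1,1) = 88.1771
  k=2: S(2,0) = 131.2164; S(2,1) = 100.6700; S(2,2) = 77.2346
  k=3: S(3,0) = 149.8070; S(3,1) = 114.9328; S(3,2) = 88.1771; S(3,3) = 67.6500
  k=4: S(4,0) = 171.0315; S(4,1) = 131.2164; S(4,2) = 100.6700; S(4,3) = 77.2346; S(4,4) = 59.2549
Terminal payoffs V(N, i) = max(K - S_T, 0):
  V(4,0) = 0.000000; V(4,1) = 0.000000; V(4,2) = 1.460000; V(4,3) = 24.895377; V(4,4) = 42.875138
Backward induction: V(k, i) = exp(-r*dt) * [p * V(k+1, i) + (1-p) * V(k+1, i+1)]; then take max(V_cont, immediate exercise) for American.
  V(3,0) = exp(-r*dt) * [p*0.000000 + (1-p)*0.000000] = 0.000000; exercise = 0.000000; V(3,0) = max -> 0.000000
  V(3,1) = exp(-r*dt) * [p*0.000000 + (1-p)*1.460000] = 0.755208; exercise = 0.000000; V(3,1) = max -> 0.755208
  V(3,2) = exp(-r*dt) * [p*1.460000 + (1-p)*24.895377] = 13.576941; exercise = 13.952852; V(3,2) = max -> 13.952852
  V(3,3) = exp(-r*dt) * [p*24.895377 + (1-p)*42.875138] = 34.104056; exercise = 34.479967; V(3,3) = max -> 34.479967
  V(2,0) = exp(-r*dt) * [p*0.000000 + (1-p)*0.755208] = 0.390643; exercise = 0.000000; V(2,0) = max -> 0.390643
  V(2,1) = exp(-r*dt) * [p*0.755208 + (1-p)*13.952852] = 7.579115; exercise = 1.460000; V(2,1) = max -> 7.579115
  V(2,2) = exp(-r*dt) * [p*13.952852 + (1-p)*34.479967] = 24.519466; exercise = 24.895377; V(2,2) = max -> 24.895377
  V(1,0) = exp(-r*dt) * [p*0.390643 + (1-p)*7.579115] = 4.107555; exercise = 0.000000; V(1,0) = max -> 4.107555
  V(1,1) = exp(-r*dt) * [p*7.579115 + (1-p)*24.895377] = 16.508326; exercise = 13.952852; V(1,1) = max -> 16.508326
  V(0,0) = exp(-r*dt) * [p*4.107555 + (1-p)*16.508326] = 10.506928; exercise = 1.460000; V(0,0) = max -> 10.506928


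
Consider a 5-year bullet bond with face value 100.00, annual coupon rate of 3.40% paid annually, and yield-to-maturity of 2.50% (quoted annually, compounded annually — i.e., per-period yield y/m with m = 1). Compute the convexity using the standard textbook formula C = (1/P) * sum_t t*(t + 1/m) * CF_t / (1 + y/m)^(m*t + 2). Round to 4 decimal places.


Coupon per period c = face * coupon_rate / m = 3.400000
Periods per year m = 1; per-period yield y/m = 0.025000
Number of cashflows N = 5
Cashflows (t years, CF_t, discount factor 1/(1+y/m)^(m*t), PV):
  t = 1.0000: CF_t = 3.400000, DF = 0.975610, PV = 3.317073
  t = 2.0000: CF_t = 3.400000, DF = 0.951814, PV = 3.236169
  t = 3.0000: CF_t = 3.400000, DF = 0.928599, PV = 3.157238
  t = 4.0000: CF_t = 3.400000, DF = 0.905951, PV = 3.080232
  t = 5.0000: CF_t = 103.400000, DF = 0.883854, PV = 91.390533
Price P = sum_t PV_t = 104.181246
Convexity numerator sum_t t*(t + 1/m) * CF_t / (1+y/m)^(m*t + 2):
  t = 1.0000: term = 6.314476
  t = 2.0000: term = 18.481393
  t = 3.0000: term = 36.061255
  t = 4.0000: term = 58.636187
  t = 5.0000: term = 2609.604759
Convexity = (1/P) * sum = 2729.098070 / 104.181246 = 26.195675

Answer: Convexity = 26.1957


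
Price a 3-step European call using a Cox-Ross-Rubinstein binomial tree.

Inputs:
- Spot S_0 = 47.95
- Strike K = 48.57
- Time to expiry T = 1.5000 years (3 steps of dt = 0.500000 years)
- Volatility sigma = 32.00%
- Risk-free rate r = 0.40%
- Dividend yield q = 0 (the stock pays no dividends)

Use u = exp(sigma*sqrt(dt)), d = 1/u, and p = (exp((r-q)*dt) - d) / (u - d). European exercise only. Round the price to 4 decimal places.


dt = T/N = 0.500000
u = exp(sigma*sqrt(dt)) = 1.253919; d = 1/u = 0.797499
p = (exp((r-q)*dt) - d) / (u - d) = 0.448058
Discount per step: exp(-r*dt) = 0.998002
Stock lattice S(k, i) with i counting down-moves:
  k=0: S(0,0) = 47.9500
  k=1: S(1,0) = 60.1254; S(1,1) = 38.2401
  k=2: S(2,0) = 75.3925; S(2,1) = 47.9500; S(2,2) = 30.4965
  k=3: S(3,0) = 94.5361; S(3,1) = 60.1254; S(3,2) = 38.2401; S(3,3) = 24.3209
Terminal payoffs V(N, i) = max(S_T - K, 0):
  V(3,0) = 45.966056; V(3,1) = 11.555435; V(3,2) = 0.000000; V(3,3) = 0.000000
Backward induction: V(k, i) = exp(-r*dt) * [p * V(k+1, i) + (1-p) * V(k+1, i+1)].
  V(2,0) = exp(-r*dt) * [p*45.966056 + (1-p)*11.555435] = 26.919493
  V(2,1) = exp(-r*dt) * [p*11.555435 + (1-p)*0.000000] = 5.167160
  V(2,2) = exp(-r*dt) * [p*0.000000 + (1-p)*0.000000] = 0.000000
  V(1,0) = exp(-r*dt) * [p*26.919493 + (1-p)*5.167160] = 14.883667
  V(1,1) = exp(-r*dt) * [p*5.167160 + (1-p)*0.000000] = 2.310561
  V(0,0) = exp(-r*dt) * [p*14.883667 + (1-p)*2.310561] = 7.928168

Answer: Price = V(0,0) = 7.9282


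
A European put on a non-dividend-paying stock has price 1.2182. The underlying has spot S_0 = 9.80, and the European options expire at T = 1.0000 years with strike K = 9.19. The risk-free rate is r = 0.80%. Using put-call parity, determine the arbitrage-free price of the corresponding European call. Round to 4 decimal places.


Answer: Call price = 1.9014

Derivation:
Put-call parity: C - P = S_0 * exp(-qT) - K * exp(-rT).
S_0 * exp(-qT) = 9.8000 * 1.00000000 = 9.80000000
K * exp(-rT) = 9.1900 * 0.99203191 = 9.11677330
C = P + S*exp(-qT) - K*exp(-rT)
C = 1.2182 + 9.80000000 - 9.11677330 = 1.9014


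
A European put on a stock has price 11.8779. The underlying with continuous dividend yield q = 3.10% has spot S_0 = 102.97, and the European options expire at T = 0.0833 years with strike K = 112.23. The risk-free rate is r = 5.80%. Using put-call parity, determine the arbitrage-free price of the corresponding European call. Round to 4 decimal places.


Put-call parity: C - P = S_0 * exp(-qT) - K * exp(-rT).
S_0 * exp(-qT) = 102.9700 * 0.99742103 = 102.70444359
K * exp(-rT) = 112.2300 * 0.99518025 = 111.68907973
C = P + S*exp(-qT) - K*exp(-rT)
C = 11.8779 + 102.70444359 - 111.68907973 = 2.8933

Answer: Call price = 2.8933


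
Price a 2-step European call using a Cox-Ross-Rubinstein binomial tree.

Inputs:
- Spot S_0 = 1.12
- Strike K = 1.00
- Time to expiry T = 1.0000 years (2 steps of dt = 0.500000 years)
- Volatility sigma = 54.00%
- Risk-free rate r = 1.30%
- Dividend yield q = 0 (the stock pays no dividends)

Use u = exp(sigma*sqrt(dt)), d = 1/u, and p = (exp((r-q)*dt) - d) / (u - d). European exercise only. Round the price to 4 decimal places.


Answer: Price = V(0,0) = 0.2950

Derivation:
dt = T/N = 0.500000
u = exp(sigma*sqrt(dt)) = 1.464974; d = 1/u = 0.682606
p = (exp((r-q)*dt) - d) / (u - d) = 0.414019
Discount per step: exp(-r*dt) = 0.993521
Stock lattice S(k, i) with i counting down-moves:
  k=0: S(0,0) = 1.1200
  k=1: S(1,0) = 1.6408; S(1,1) = 0.7645
  k=2: S(2,0) = 2.4037; S(2,1) = 1.1200; S(2,2) = 0.5219
Terminal payoffs V(N, i) = max(S_T - K, 0):
  V(2,0) = 1.403687; V(2,1) = 0.120000; V(2,2) = 0.000000
Backward induction: V(k, i) = exp(-r*dt) * [p * V(k+1, i) + (1-p) * V(k+1, i+1)].
  V(1,0) = exp(-r*dt) * [p*1.403687 + (1-p)*0.120000] = 0.647250
  V(1,1) = exp(-r*dt) * [p*0.120000 + (1-p)*0.000000] = 0.049360
  V(0,0) = exp(-r*dt) * [p*0.647250 + (1-p)*0.049360] = 0.294974


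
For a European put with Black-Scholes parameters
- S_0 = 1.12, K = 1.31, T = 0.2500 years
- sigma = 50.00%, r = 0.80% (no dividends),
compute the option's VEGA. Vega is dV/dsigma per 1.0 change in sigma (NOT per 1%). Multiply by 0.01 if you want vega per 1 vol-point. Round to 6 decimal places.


d1 = -0.4937938076; d2 = -0.7437938076
phi(d1) = 0.3531527149; exp(-qT) = 1.0000000000; exp(-rT) = 0.9980019987
Vega = S * exp(-qT) * phi(d1) * sqrt(T) = 1.1200 * 1.0000000000 * 0.3531527149 * 0.5000000000 = 0.197766

Answer: Vega = 0.197766


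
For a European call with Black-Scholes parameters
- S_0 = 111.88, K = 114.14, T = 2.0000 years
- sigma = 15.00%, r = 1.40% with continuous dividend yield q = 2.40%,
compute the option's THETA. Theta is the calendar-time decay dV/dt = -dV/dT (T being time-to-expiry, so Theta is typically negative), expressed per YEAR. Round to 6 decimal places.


Answer: Theta = -1.649841

Derivation:
d1 = -0.0824905905; d2 = -0.2946226248
phi(d1) = 0.3975872461; exp(-qT) = 0.9531337871; exp(-rT) = 0.9723883668
Theta = -S*exp(-qT)*phi(d1)*sigma/(2*sqrt(T)) - r*K*exp(-rT)*N(d2) + q*S*exp(-qT)*N(d1)
N(d1) = 0.4671283003; N(d2) = 0.3841410884; sqrt(T) = 1.4142135624
Term 1 = -111.8800 * 0.9531337871 * 0.3975872461 * 0.1500 / (2 * 1.4142135624) = -2.2484593103
Term 2 = -0.0140 * 114.1400 * 0.9723883668 * 0.3841410884 = -0.5968929109
Term 3 = 0.0240 * 111.8800 * 0.9531337871 * 0.4671283003 = 1.1955114598
Theta = -2.2484593103 + (-0.5968929109) + (1.1955114598) = -1.649841


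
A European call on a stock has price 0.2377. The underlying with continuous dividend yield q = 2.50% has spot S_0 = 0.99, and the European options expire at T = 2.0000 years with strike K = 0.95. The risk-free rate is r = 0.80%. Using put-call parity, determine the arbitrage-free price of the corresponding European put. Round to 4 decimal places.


Put-call parity: C - P = S_0 * exp(-qT) - K * exp(-rT).
S_0 * exp(-qT) = 0.9900 * 0.95122942 = 0.94171713
K * exp(-rT) = 0.9500 * 0.98412732 = 0.93492095
P = C - S*exp(-qT) + K*exp(-rT)
P = 0.2377 - 0.94171713 + 0.93492095 = 0.2309

Answer: Put price = 0.2309


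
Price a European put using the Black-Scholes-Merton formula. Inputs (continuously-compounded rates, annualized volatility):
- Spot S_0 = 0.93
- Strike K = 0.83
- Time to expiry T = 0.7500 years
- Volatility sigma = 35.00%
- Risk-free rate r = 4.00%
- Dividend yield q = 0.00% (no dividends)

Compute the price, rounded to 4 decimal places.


d1 = (ln(S/K) + (r - q + 0.5*sigma^2) * T) / (sigma * sqrt(T)) = 0.62583577
d2 = d1 - sigma * sqrt(T) = 0.32272688
exp(-rT) = 0.97044553; exp(-qT) = 1.00000000
P = K * exp(-rT) * N(-d2) - S_0 * exp(-qT) * N(-d1)
N(-d1) = 0.26571133; N(-d2) = 0.37345105
P = 0.8300 * 0.97044553 * 0.37345105 - 0.9300 * 1.00000000 * 0.26571133 = 0.0537

Answer: Price = 0.0537


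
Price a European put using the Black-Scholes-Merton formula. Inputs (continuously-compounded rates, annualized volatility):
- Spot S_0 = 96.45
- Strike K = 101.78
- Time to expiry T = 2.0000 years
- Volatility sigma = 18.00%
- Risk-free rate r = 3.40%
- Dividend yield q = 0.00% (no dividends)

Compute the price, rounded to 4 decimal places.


Answer: Price = 9.0341

Derivation:
d1 = (ln(S/K) + (r - q + 0.5*sigma^2) * T) / (sigma * sqrt(T)) = 0.18310577
d2 = d1 - sigma * sqrt(T) = -0.07145268
exp(-rT) = 0.93426047; exp(-qT) = 1.00000000
P = K * exp(-rT) * N(-d2) - S_0 * exp(-qT) * N(-d1)
N(-d1) = 0.42735752; N(-d2) = 0.52848126
P = 101.7800 * 0.93426047 * 0.52848126 - 96.4500 * 1.00000000 * 0.42735752 = 9.0341


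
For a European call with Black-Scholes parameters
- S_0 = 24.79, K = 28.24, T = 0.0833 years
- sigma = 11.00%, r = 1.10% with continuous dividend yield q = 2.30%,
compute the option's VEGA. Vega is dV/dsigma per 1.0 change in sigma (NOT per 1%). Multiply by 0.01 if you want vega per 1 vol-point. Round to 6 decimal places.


Answer: Vega = 0.000588

Derivation:
d1 = -4.1197889219; d2 = -4.1515368352
phi(d1) = 0.0000822893; exp(-qT) = 0.9980859342; exp(-rT) = 0.9990841197
Vega = S * exp(-qT) * phi(d1) * sqrt(T) = 24.7900 * 0.9980859342 * 0.0000822893 * 0.2886173938 = 0.000588


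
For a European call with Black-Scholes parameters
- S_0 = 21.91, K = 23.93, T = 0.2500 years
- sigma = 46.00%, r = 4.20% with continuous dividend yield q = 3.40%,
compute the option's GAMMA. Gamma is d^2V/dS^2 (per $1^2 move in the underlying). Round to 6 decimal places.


d1 = -0.2597380361; d2 = -0.4897380361
phi(d1) = 0.3857096260; exp(-qT) = 0.9915360229; exp(-rT) = 0.9895549326
Gamma = exp(-qT) * phi(d1) / (S * sigma * sqrt(T)) = 0.9915360229 * 0.3857096260 / (21.9100 * 0.4600 * 0.5000000000) = 0.075892

Answer: Gamma = 0.075892


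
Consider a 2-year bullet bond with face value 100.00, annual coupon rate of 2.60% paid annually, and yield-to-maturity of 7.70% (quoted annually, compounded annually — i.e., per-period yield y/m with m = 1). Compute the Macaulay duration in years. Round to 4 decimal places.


Answer: Macaulay duration = 1.9734 years

Derivation:
Coupon per period c = face * coupon_rate / m = 2.600000
Periods per year m = 1; per-period yield y/m = 0.077000
Number of cashflows N = 2
Cashflows (t years, CF_t, discount factor 1/(1+y/m)^(m*t), PV):
  t = 1.0000: CF_t = 2.600000, DF = 0.928505, PV = 2.414113
  t = 2.0000: CF_t = 102.600000, DF = 0.862122, PV = 88.453690
Price P = sum_t PV_t = 90.867803
Macaulay numerator sum_t t * PV_t:
  t * PV_t at t = 1.0000: 2.414113
  t * PV_t at t = 2.0000: 176.907380
Macaulay duration D = (sum_t t * PV_t) / P = 179.321493 / 90.867803 = 1.973433
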